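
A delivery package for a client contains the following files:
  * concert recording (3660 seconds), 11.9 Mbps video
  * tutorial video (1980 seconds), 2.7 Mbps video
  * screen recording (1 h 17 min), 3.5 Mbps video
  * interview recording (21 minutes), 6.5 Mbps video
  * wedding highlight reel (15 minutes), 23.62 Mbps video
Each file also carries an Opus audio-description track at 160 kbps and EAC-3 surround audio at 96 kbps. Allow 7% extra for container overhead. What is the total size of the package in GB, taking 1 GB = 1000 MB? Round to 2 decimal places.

Audio total: 160 + 96 = 256 kbps = 0.256 Mbps.
concert recording: 12.156 Mbps × 3660 s × 1.07 = 47605.3 Mb
tutorial video: 2.956 Mbps × 1980 s × 1.07 = 6262.6 Mb
screen recording: 3.756 Mbps × 4620 s × 1.07 = 18567.4 Mb
interview recording: 6.756 Mbps × 1260 s × 1.07 = 9108.4 Mb
wedding highlight reel: 23.876 Mbps × 900 s × 1.07 = 22992.6 Mb
Total: 104536.3 Mb = 13067.0 MB.
= 13.07 GB.

13.07 GB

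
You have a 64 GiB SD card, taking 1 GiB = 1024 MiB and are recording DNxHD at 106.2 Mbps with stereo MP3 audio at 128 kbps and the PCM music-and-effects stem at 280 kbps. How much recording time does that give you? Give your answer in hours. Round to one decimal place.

1.4 hours

Audio total: 128 + 280 = 408 kbps = 0.408 Mbps.
Total bitrate: 106.2 + 0.408 = 106.608 Mbps.
Capacity: 64 GiB = 549,756 Mb.
Recording time: 549,756 / 106.608 = 5,157 s ≈ 1.43 hours.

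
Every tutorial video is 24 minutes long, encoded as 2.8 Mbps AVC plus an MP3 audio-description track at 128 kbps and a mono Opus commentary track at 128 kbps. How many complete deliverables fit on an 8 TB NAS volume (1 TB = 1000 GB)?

14543

24 min = 1440 s
Audio total: 128 + 128 = 256 kbps = 0.256 Mbps.
Total bitrate: 3.056 Mbps.
Per item: 3.056 Mbps × 1440 s = 4,401 Mb = 550.1 MB.
Capacity: 8 TB = 64,000,000 Mb; 14543.34 items → 14543 complete.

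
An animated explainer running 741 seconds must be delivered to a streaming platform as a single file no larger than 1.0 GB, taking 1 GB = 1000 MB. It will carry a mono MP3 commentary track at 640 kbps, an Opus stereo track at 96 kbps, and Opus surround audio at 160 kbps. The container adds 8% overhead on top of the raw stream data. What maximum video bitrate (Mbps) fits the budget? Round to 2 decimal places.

Budget: 1.0 GB = 8000.0 Mb.
Stream payload after overhead: 8000.0 / 1.08 = 7407.4 Mb.
Total bitrate budget: 7407.4 Mb / 741 s = 9.997 Mbps.
Audio total: 640 + 96 + 160 = 896 kbps = 0.896 Mbps.
Video: 9.997 − 0.896 = 9.101 Mbps.

9.10 Mbps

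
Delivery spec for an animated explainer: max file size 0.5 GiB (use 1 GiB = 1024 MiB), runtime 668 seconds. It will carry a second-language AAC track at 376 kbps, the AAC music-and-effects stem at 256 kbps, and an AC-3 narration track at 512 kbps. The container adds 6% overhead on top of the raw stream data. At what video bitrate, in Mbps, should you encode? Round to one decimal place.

4.9 Mbps

Budget: 0.5 GiB = 4295.0 Mb.
Stream payload after overhead: 4295.0 / 1.06 = 4051.9 Mb.
Total bitrate budget: 4051.9 Mb / 668 s = 6.066 Mbps.
Audio total: 376 + 256 + 512 = 1144 kbps = 1.144 Mbps.
Video: 6.066 − 1.144 = 4.922 Mbps.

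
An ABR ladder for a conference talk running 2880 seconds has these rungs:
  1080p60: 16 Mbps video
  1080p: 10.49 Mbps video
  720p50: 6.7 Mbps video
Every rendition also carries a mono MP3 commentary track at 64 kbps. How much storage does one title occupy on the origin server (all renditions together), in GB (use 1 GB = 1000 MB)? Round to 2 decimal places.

12.02 GB

Audio: 64 kbps = 0.064 Mbps.
Sum of rendition bitrates: (16+0.064) + (10.49+0.064) + (6.7+0.064) = 33.382 Mbps.
× 2880 s = 96,140 Mb = 12,018 MB = 12.02 GB.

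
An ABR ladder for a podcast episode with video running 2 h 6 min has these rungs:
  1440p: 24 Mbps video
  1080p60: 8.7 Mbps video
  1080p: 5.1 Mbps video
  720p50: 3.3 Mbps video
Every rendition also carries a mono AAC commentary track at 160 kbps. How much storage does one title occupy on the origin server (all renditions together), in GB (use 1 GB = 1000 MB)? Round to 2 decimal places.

2 h 6 min = 126 min = 7560 s
Audio: 160 kbps = 0.160 Mbps.
Sum of rendition bitrates: (24+0.160) + (8.7+0.160) + (5.1+0.160) + (3.3+0.160) = 41.740 Mbps.
× 7560 s = 315,554 Mb = 39,444 MB = 39.44 GB.

39.44 GB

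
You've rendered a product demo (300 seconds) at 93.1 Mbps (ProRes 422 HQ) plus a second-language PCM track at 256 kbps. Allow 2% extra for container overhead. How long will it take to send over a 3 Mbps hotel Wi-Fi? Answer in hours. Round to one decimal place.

2.6 hours

Audio: 256 kbps = 0.256 Mbps.
Total bitrate: 93.356 Mbps.
File: 93.356 Mbps × 300 s = 28006.8 Mb.
With 2% container overhead: ×1.02. → 28566.9 Mb.
At 3 Mbps: 28566.9 / 3 = 9522.3 s ≈ 2.65 hours.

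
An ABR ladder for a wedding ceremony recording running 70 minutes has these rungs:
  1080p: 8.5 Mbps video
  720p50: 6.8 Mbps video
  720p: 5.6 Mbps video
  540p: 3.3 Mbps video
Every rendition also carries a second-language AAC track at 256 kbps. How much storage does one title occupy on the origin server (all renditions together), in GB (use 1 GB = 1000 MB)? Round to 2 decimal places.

70 min = 4200 s
Audio: 256 kbps = 0.256 Mbps.
Sum of rendition bitrates: (8.5+0.256) + (6.8+0.256) + (5.6+0.256) + (3.3+0.256) = 25.224 Mbps.
× 4200 s = 105,941 Mb = 13,243 MB = 13.24 GB.

13.24 GB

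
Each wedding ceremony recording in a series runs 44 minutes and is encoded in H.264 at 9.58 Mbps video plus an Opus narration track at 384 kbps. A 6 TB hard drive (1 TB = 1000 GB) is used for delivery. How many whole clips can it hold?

1824

44 min = 2640 s
Audio: 384 kbps = 0.384 Mbps.
Total bitrate: 9.964 Mbps.
Per item: 9.964 Mbps × 2640 s = 26,305 Mb = 3,288 MB.
Capacity: 6 TB = 48,000,000 Mb; 1824.75 items → 1824 complete.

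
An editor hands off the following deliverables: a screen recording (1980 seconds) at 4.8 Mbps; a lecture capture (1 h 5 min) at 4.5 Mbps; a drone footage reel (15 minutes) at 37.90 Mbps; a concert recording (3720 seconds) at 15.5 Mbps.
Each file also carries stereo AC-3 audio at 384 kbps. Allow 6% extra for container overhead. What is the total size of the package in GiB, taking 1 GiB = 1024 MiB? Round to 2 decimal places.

Audio: 384 kbps = 0.384 Mbps.
screen recording: 5.184 Mbps × 1980 s × 1.06 = 10880.2 Mb
lecture capture: 4.884 Mbps × 3900 s × 1.06 = 20190.5 Mb
drone footage reel: 38.284 Mbps × 900 s × 1.06 = 36522.9 Mb
concert recording: 15.884 Mbps × 3720 s × 1.06 = 62633.8 Mb
Total: 130227.4 Mb = 16278.4 MB.
= 15.16 GiB.

15.16 GiB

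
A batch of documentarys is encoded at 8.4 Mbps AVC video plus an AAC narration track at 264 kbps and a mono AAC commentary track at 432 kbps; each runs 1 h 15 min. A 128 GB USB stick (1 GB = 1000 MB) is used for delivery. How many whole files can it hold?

1 h 15 min = 75 min = 4500 s
Audio total: 264 + 432 = 696 kbps = 0.696 Mbps.
Total bitrate: 9.096 Mbps.
Per item: 9.096 Mbps × 4500 s = 40,932 Mb = 5,116 MB.
Capacity: 128 GB = 1,024,000 Mb; 25.02 items → 25 complete.

25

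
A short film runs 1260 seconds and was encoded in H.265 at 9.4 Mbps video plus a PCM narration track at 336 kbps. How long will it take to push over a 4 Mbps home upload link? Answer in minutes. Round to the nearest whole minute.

51 minutes

Audio: 336 kbps = 0.336 Mbps.
Total bitrate: 9.736 Mbps.
File: 9.736 Mbps × 1260 s = 12267.4 Mb.
At 4 Mbps: 12267.4 / 4 = 3066.8 s ≈ 51.1 minutes.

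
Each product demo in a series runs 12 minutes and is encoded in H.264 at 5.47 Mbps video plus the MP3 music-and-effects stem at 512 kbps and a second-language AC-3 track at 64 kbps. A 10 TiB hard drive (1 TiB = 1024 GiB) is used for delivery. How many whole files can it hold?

12 min = 720 s
Audio total: 512 + 64 = 576 kbps = 0.576 Mbps.
Total bitrate: 6.046 Mbps.
Per item: 6.046 Mbps × 720 s = 4,353 Mb = 544.1 MB.
Capacity: 10 TiB = 87,960,930 Mb; 20206.41 items → 20206 complete.

20206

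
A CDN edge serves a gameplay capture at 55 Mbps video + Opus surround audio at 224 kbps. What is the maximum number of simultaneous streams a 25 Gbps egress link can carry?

452

Audio: 224 kbps = 0.224 Mbps.
Per-viewer media rate: 55.224 Mbps.
25 Gbps = 25,000 Mbps; 25,000 / 55.224 = 452.70 → 452 viewers.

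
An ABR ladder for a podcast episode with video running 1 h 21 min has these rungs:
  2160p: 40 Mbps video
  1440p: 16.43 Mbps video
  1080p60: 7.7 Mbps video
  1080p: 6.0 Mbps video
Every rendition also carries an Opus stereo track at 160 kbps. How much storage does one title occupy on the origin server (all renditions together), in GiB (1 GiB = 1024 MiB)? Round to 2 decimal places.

40.04 GiB

1 h 21 min = 81 min = 4860 s
Audio: 160 kbps = 0.160 Mbps.
Sum of rendition bitrates: (40+0.160) + (16.43+0.160) + (7.7+0.160) + (6.0+0.160) = 70.770 Mbps.
× 4860 s = 343,942 Mb = 42,993 MB = 40.04 GiB.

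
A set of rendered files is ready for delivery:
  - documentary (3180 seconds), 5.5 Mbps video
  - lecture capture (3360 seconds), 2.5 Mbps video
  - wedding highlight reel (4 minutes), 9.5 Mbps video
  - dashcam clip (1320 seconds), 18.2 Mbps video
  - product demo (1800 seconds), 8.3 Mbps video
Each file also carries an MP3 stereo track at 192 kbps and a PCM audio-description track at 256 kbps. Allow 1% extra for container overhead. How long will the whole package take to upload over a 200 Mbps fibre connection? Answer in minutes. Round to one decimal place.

6.0 minutes

Audio total: 192 + 256 = 448 kbps = 0.448 Mbps.
documentary: 5.948 Mbps × 3180 s × 1.01 = 19103.8 Mb
lecture capture: 2.948 Mbps × 3360 s × 1.01 = 10004.3 Mb
wedding highlight reel: 9.948 Mbps × 240 s × 1.01 = 2411.4 Mb
dashcam clip: 18.648 Mbps × 1320 s × 1.01 = 24861.5 Mb
product demo: 8.748 Mbps × 1800 s × 1.01 = 15903.9 Mb
Total: 72284.9 Mb = 9035.6 MB.
At 200 Mbps: 72284.9 / 200 = 361 s ≈ 6.02 minutes.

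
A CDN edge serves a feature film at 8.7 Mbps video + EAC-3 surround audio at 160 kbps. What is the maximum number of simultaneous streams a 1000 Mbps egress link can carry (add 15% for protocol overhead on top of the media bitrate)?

98

Audio: 160 kbps = 0.160 Mbps.
Per-viewer media rate: 8.860 Mbps.
On the wire with 15% overhead: 10.189 Mbps.
1000 Mbps = 1,000 Mbps; 1,000 / 10.189 = 98.15 → 98 viewers.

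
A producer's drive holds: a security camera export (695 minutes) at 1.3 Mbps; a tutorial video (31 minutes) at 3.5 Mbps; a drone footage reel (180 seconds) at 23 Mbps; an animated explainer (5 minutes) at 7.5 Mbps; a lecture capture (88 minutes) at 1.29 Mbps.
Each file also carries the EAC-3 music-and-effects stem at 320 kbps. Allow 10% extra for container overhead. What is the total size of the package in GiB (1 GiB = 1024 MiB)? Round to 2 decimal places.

11.49 GiB

Audio: 320 kbps = 0.320 Mbps.
security camera export: 1.620 Mbps × 41700 s × 1.10 = 74309.4 Mb
tutorial video: 3.820 Mbps × 1860 s × 1.10 = 7815.7 Mb
drone footage reel: 23.320 Mbps × 180 s × 1.10 = 4617.4 Mb
animated explainer: 7.820 Mbps × 300 s × 1.10 = 2580.6 Mb
lecture capture: 1.610 Mbps × 5280 s × 1.10 = 9350.9 Mb
Total: 98674.0 Mb = 12334.2 MB.
= 11.49 GiB.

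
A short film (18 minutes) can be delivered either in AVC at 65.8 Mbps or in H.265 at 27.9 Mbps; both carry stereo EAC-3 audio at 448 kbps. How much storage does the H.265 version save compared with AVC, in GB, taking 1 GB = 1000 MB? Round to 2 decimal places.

18 min = 1080 s
Audio: 448 kbps = 0.448 Mbps.
AVC: 66.248 Mbps × 1080 s = 71547.8 Mb = 8.943 GB.
H.265: 28.348 Mbps × 1080 s = 30615.8 Mb = 3.827 GB.
Saving: 8.943 − 3.827 = 5.117 GB.

5.12 GB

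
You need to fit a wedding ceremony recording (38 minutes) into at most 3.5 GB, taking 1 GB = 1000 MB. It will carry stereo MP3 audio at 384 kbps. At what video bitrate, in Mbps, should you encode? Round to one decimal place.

Budget: 3.5 GB = 28000.0 Mb.
38 min = 2280 s
Total bitrate budget: 28000.0 Mb / 2280 s = 12.281 Mbps.
Audio: 384 kbps = 0.384 Mbps.
Video: 12.281 − 0.384 = 11.897 Mbps.

11.9 Mbps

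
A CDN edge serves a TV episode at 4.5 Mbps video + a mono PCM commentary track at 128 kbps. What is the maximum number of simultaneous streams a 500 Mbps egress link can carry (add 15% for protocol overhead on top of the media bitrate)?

Audio: 128 kbps = 0.128 Mbps.
Per-viewer media rate: 4.628 Mbps.
On the wire with 15% overhead: 5.322 Mbps.
500 Mbps = 500.0 Mbps; 500.0 / 5.322 = 93.95 → 93 viewers.

93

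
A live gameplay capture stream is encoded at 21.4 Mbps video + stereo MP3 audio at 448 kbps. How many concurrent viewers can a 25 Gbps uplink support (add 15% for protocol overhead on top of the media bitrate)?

995

Audio: 448 kbps = 0.448 Mbps.
Per-viewer media rate: 21.848 Mbps.
On the wire with 15% overhead: 25.125 Mbps.
25 Gbps = 25,000 Mbps; 25,000 / 25.125 = 995.02 → 995 viewers.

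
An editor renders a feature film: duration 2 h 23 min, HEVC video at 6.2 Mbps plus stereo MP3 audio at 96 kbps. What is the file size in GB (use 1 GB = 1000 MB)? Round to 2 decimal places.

2 h 23 min = 143 min = 8580 s
Audio: 96 kbps = 0.096 Mbps.
Total bitrate: 6.2 + 0.096 = 6.296 Mbps.
Stream data: 6.296 Mbps × 8580 s = 54019.7 Mb.
54,020 Mb ÷ 8 = 6,752 MB → 6.752 GB.

6.75 GB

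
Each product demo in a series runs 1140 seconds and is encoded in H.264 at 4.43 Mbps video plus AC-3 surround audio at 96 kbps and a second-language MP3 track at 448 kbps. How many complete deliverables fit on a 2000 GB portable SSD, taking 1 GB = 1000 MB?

2821

Audio total: 96 + 448 = 544 kbps = 0.544 Mbps.
Total bitrate: 4.974 Mbps.
Per item: 4.974 Mbps × 1140 s = 5,670 Mb = 708.8 MB.
Capacity: 2000 GB = 16,000,000 Mb; 2821.69 items → 2821 complete.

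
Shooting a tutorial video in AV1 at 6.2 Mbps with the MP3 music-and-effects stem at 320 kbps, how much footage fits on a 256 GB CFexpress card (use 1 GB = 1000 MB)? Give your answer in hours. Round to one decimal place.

87.3 hours

Audio: 320 kbps = 0.320 Mbps.
Total bitrate: 6.2 + 0.320 = 6.520 Mbps.
Capacity: 256 GB = 2,048,000 Mb.
Recording time: 2,048,000 / 6.520 = 314,110 s ≈ 87.3 hours.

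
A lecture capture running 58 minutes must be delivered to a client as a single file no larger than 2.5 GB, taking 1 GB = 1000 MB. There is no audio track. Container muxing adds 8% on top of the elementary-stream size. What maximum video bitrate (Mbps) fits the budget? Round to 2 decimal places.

Budget: 2.5 GB = 20000.0 Mb.
Stream payload after overhead: 20000.0 / 1.08 = 18518.5 Mb.
58 min = 3480 s
Total bitrate budget: 18518.5 Mb / 3480 s = 5.321 Mbps.

5.32 Mbps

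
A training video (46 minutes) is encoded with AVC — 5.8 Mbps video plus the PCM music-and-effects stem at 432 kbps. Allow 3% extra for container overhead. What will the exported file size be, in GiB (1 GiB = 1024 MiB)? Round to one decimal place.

46 min = 2760 s
Audio: 432 kbps = 0.432 Mbps.
Total bitrate: 5.8 + 0.432 = 6.232 Mbps.
Stream data: 6.232 Mbps × 2760 s = 17200.3 Mb.
With 3% container overhead: ×1.03.
17,716 Mb = 2,214,541,200 bytes ÷ 1,073,741,824 = 2.062 GiB.

2.1 GiB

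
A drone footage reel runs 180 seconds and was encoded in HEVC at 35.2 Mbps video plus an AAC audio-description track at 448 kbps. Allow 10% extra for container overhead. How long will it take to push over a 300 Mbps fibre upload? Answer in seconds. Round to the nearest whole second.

24 seconds

Audio: 448 kbps = 0.448 Mbps.
Total bitrate: 35.648 Mbps.
File: 35.648 Mbps × 180 s = 6416.6 Mb.
With 10% container overhead: ×1.10. → 7058.3 Mb.
At 300 Mbps: 7058.3 / 300 = 23.5 s ≈ 23.5 seconds.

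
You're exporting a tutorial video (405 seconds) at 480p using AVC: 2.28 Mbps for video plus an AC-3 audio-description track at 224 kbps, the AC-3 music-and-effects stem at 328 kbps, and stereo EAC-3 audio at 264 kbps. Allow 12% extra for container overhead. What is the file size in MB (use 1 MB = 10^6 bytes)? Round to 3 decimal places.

Audio total: 224 + 328 + 264 = 816 kbps = 0.816 Mbps.
Total bitrate: 2.28 + 0.816 = 3.096 Mbps.
Stream data: 3.096 Mbps × 405 s = 1253.9 Mb.
With 12% container overhead: ×1.12.
1,404 Mb ÷ 8 = 175.5 MB → 175.5 MB.

175.543 MB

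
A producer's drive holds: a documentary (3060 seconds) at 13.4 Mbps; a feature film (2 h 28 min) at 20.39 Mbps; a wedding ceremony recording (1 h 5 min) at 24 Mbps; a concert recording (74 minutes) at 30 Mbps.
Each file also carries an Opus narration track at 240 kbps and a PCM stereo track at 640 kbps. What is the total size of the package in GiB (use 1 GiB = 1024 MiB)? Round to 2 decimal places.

Audio total: 240 + 640 = 880 kbps = 0.880 Mbps.
documentary: 14.280 Mbps × 3060 s = 43696.8 Mb
feature film: 21.270 Mbps × 8880 s = 188877.6 Mb
wedding ceremony recording: 24.880 Mbps × 3900 s = 97032.0 Mb
concert recording: 30.880 Mbps × 4440 s = 137107.2 Mb
Total: 466713.6 Mb = 58339.2 MB.
= 54.33 GiB.

54.33 GiB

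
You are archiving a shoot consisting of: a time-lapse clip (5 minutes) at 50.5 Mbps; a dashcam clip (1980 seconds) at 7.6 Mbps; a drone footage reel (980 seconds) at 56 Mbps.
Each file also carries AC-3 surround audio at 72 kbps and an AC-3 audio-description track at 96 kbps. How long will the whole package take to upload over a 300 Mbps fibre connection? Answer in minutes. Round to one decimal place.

Audio total: 72 + 96 = 168 kbps = 0.168 Mbps.
time-lapse clip: 50.668 Mbps × 300 s = 15200.4 Mb
dashcam clip: 7.768 Mbps × 1980 s = 15380.6 Mb
drone footage reel: 56.168 Mbps × 980 s = 55044.6 Mb
Total: 85625.7 Mb = 10703.2 MB.
At 300 Mbps: 85625.7 / 300 = 285 s ≈ 4.76 minutes.

4.8 minutes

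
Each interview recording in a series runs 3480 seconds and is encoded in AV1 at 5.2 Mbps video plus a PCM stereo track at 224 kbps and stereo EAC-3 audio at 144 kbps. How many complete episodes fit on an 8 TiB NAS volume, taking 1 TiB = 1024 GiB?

3631

Audio total: 224 + 144 = 368 kbps = 0.368 Mbps.
Total bitrate: 5.568 Mbps.
Per item: 5.568 Mbps × 3480 s = 19,377 Mb = 2,422 MB.
Capacity: 8 TiB = 70,368,744 Mb; 3631.63 items → 3631 complete.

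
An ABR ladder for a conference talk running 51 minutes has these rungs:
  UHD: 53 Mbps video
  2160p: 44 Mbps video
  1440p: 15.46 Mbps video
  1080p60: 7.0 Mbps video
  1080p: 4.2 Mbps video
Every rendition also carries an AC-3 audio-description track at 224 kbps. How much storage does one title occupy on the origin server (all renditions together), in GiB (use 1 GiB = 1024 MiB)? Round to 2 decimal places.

51 min = 3060 s
Audio: 224 kbps = 0.224 Mbps.
Sum of rendition bitrates: (53+0.224) + (44+0.224) + (15.46+0.224) + (7.0+0.224) + (4.2+0.224) = 124.780 Mbps.
× 3060 s = 381,827 Mb = 47,728 MB = 44.45 GiB.

44.45 GiB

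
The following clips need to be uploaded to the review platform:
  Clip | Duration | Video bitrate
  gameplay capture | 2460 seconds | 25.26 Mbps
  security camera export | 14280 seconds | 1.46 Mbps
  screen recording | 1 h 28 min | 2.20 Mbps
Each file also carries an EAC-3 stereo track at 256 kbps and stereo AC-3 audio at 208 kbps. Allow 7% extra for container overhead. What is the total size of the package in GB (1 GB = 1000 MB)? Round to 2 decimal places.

14.02 GB

Audio total: 256 + 208 = 464 kbps = 0.464 Mbps.
gameplay capture: 25.724 Mbps × 2460 s × 1.07 = 67710.7 Mb
security camera export: 1.924 Mbps × 14280 s × 1.07 = 29398.0 Mb
screen recording: 2.664 Mbps × 5280 s × 1.07 = 15050.5 Mb
Total: 112159.2 Mb = 14019.9 MB.
= 14.02 GB.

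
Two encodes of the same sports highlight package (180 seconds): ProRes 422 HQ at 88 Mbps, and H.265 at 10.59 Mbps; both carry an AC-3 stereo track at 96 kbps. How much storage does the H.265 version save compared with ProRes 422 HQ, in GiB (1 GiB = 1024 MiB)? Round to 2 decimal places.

1.62 GiB

Audio: 96 kbps = 0.096 Mbps.
ProRes 422 HQ: 88.096 Mbps × 180 s = 15857.3 Mb = 1.846 GiB.
H.265: 10.686 Mbps × 180 s = 1923.5 Mb = 0.224 GiB.
Saving: 1.846 − 0.224 = 1.622 GiB.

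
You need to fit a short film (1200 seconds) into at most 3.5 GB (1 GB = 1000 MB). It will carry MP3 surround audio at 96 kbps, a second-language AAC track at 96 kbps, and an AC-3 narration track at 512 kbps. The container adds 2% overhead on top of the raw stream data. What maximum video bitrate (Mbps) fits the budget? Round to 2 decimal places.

22.17 Mbps

Budget: 3.5 GB = 28000.0 Mb.
Stream payload after overhead: 28000.0 / 1.02 = 27451.0 Mb.
Total bitrate budget: 27451.0 Mb / 1200 s = 22.876 Mbps.
Audio total: 96 + 96 + 512 = 704 kbps = 0.704 Mbps.
Video: 22.876 − 0.704 = 22.172 Mbps.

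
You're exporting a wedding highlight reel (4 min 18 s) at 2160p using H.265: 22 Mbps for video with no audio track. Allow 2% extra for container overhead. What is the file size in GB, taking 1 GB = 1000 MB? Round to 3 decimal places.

0.724 GB

4 min 18 s = 258 s
Total bitrate: 22 Mbps.
Stream data: 22.000 Mbps × 258 s = 5676.0 Mb.
With 2% container overhead: ×1.02.
5,790 Mb ÷ 8 = 723.7 MB → 0.7237 GB.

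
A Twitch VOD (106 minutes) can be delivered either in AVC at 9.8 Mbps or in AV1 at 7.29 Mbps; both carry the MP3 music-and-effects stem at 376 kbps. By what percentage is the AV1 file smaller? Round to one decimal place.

24.7%

106 min = 6360 s
Audio: 376 kbps = 0.376 Mbps.
AVC: 10.176 Mbps × 6360 s = 64719.4 Mb = 8.090 GB.
AV1: 7.666 Mbps × 6360 s = 48755.8 Mb = 6.094 GB.
Reduction: (1 − 6.094/8.090) × 100 = 24.67%.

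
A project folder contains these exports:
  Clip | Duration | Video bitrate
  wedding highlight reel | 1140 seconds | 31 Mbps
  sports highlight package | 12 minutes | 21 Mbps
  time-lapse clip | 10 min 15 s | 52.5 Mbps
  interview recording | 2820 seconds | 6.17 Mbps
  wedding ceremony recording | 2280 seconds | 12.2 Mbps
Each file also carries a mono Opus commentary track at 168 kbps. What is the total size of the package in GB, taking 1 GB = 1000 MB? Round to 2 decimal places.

16.15 GB

Audio: 168 kbps = 0.168 Mbps.
wedding highlight reel: 31.168 Mbps × 1140 s = 35531.5 Mb
sports highlight package: 21.168 Mbps × 720 s = 15241.0 Mb
time-lapse clip: 52.668 Mbps × 615 s = 32390.8 Mb
interview recording: 6.338 Mbps × 2820 s = 17873.2 Mb
wedding ceremony recording: 12.368 Mbps × 2280 s = 28199.0 Mb
Total: 129235.5 Mb = 16154.4 MB.
= 16.15 GB.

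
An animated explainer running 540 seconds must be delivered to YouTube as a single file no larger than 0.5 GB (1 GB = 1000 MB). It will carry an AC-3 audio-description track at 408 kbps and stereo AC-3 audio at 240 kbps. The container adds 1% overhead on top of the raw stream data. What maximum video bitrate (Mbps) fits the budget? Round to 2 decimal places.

6.69 Mbps

Budget: 0.5 GB = 4000.0 Mb.
Stream payload after overhead: 4000.0 / 1.01 = 3960.4 Mb.
Total bitrate budget: 3960.4 Mb / 540 s = 7.334 Mbps.
Audio total: 408 + 240 = 648 kbps = 0.648 Mbps.
Video: 7.334 − 0.648 = 6.686 Mbps.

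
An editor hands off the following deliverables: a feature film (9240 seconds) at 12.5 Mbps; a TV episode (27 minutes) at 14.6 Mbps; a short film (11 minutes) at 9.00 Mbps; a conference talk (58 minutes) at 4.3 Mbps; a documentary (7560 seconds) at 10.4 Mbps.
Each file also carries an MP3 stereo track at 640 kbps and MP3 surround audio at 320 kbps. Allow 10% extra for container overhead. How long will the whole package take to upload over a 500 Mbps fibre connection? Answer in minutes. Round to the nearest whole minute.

10 minutes

Audio total: 640 + 320 = 960 kbps = 0.960 Mbps.
feature film: 13.460 Mbps × 9240 s × 1.10 = 136807.4 Mb
TV episode: 15.560 Mbps × 1620 s × 1.10 = 27727.9 Mb
short film: 9.960 Mbps × 660 s × 1.10 = 7231.0 Mb
conference talk: 5.260 Mbps × 3480 s × 1.10 = 20135.3 Mb
documentary: 11.360 Mbps × 7560 s × 1.10 = 94469.8 Mb
Total: 286371.4 Mb = 35796.4 MB.
At 500 Mbps: 286371.4 / 500 = 573 s ≈ 9.55 minutes.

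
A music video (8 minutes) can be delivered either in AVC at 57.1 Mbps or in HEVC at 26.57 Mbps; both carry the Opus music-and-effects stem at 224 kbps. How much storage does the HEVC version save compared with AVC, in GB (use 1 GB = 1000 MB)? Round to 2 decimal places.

8 min = 480 s
Audio: 224 kbps = 0.224 Mbps.
AVC: 57.324 Mbps × 480 s = 27515.5 Mb = 3.439 GB.
HEVC: 26.794 Mbps × 480 s = 12861.1 Mb = 1.608 GB.
Saving: 3.439 − 1.608 = 1.832 GB.

1.83 GB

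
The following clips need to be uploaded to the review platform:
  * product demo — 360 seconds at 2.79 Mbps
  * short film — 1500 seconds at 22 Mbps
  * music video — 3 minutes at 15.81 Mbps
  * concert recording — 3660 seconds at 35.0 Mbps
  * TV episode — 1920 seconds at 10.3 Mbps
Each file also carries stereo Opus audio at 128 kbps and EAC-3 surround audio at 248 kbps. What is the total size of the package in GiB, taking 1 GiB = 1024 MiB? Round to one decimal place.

Audio total: 128 + 248 = 376 kbps = 0.376 Mbps.
product demo: 3.166 Mbps × 360 s = 1139.8 Mb
short film: 22.376 Mbps × 1500 s = 33564.0 Mb
music video: 16.186 Mbps × 180 s = 2913.5 Mb
concert recording: 35.376 Mbps × 3660 s = 129476.2 Mb
TV episode: 10.676 Mbps × 1920 s = 20497.9 Mb
Total: 187591.3 Mb = 23448.9 MB.
= 21.84 GiB.

21.8 GiB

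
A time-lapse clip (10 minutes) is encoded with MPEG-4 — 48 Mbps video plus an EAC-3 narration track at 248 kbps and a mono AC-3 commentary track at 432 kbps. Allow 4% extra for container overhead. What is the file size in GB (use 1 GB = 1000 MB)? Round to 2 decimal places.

3.80 GB

10 min = 600 s
Audio total: 248 + 432 = 680 kbps = 0.680 Mbps.
Total bitrate: 48 + 0.680 = 48.680 Mbps.
Stream data: 48.680 Mbps × 600 s = 29208.0 Mb.
With 4% container overhead: ×1.04.
30,376 Mb ÷ 8 = 3,797 MB → 3.797 GB.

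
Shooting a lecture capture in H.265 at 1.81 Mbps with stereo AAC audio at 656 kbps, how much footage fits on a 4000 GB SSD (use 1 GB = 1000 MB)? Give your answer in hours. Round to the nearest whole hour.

Audio: 656 kbps = 0.656 Mbps.
Total bitrate: 1.81 + 0.656 = 2.466 Mbps.
Capacity: 4000 GB = 32,000,000 Mb.
Recording time: 32,000,000 / 2.466 = 12,976,480 s ≈ 3,605 hours.

3605 hours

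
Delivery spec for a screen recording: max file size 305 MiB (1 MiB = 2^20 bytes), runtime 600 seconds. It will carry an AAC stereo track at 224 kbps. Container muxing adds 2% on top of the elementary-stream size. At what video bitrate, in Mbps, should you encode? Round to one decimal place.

Budget: 305 MiB = 2558.5 Mb.
Stream payload after overhead: 2558.5 / 1.02 = 2508.4 Mb.
Total bitrate budget: 2508.4 Mb / 600 s = 4.181 Mbps.
Audio: 224 kbps = 0.224 Mbps.
Video: 4.181 − 0.224 = 3.957 Mbps.

4.0 Mbps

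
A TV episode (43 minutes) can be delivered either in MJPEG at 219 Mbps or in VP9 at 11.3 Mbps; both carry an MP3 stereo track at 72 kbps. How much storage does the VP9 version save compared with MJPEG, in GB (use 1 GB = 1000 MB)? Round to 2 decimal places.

66.98 GB

43 min = 2580 s
Audio: 72 kbps = 0.072 Mbps.
MJPEG: 219.072 Mbps × 2580 s = 565205.8 Mb = 70.651 GB.
VP9: 11.372 Mbps × 2580 s = 29339.8 Mb = 3.667 GB.
Saving: 70.651 − 3.667 = 66.983 GB.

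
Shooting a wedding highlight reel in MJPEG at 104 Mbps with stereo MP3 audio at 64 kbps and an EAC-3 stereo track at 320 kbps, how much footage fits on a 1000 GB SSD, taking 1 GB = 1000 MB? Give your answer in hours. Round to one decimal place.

21.3 hours

Audio total: 64 + 320 = 384 kbps = 0.384 Mbps.
Total bitrate: 104 + 0.384 = 104.384 Mbps.
Capacity: 1000 GB = 8,000,000 Mb.
Recording time: 8,000,000 / 104.384 = 76,640 s ≈ 21.3 hours.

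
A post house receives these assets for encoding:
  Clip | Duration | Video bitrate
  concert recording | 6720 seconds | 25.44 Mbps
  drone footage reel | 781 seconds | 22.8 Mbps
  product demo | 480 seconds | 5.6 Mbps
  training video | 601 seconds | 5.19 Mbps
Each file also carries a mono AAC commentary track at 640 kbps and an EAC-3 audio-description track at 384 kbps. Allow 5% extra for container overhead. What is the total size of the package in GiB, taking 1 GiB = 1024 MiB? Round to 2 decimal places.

Audio total: 640 + 384 = 1024 kbps = 1.024 Mbps.
concert recording: 26.464 Mbps × 6720 s × 1.05 = 186730.0 Mb
drone footage reel: 23.824 Mbps × 781 s × 1.05 = 19536.9 Mb
product demo: 6.624 Mbps × 480 s × 1.05 = 3338.5 Mb
training video: 6.214 Mbps × 601 s × 1.05 = 3921.3 Mb
Total: 213526.7 Mb = 26690.8 MB.
= 24.86 GiB.

24.86 GiB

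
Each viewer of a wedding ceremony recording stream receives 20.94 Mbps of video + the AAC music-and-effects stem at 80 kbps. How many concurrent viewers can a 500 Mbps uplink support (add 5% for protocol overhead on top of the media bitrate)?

22

Audio: 80 kbps = 0.080 Mbps.
Per-viewer media rate: 21.020 Mbps.
On the wire with 5% overhead: 22.071 Mbps.
500 Mbps = 500.0 Mbps; 500.0 / 22.071 = 22.65 → 22 viewers.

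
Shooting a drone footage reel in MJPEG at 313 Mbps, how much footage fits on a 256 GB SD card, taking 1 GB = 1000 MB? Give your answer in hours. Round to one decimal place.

Capacity: 256 GB = 2,048,000 Mb.
Recording time: 2,048,000 / 313.000 = 6,543 s ≈ 1.82 hours.

1.8 hours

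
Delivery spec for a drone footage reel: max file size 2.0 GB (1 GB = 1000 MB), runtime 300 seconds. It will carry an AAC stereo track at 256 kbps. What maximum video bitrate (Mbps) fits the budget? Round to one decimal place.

53.1 Mbps

Budget: 2.0 GB = 16000.0 Mb.
Total bitrate budget: 16000.0 Mb / 300 s = 53.333 Mbps.
Audio: 256 kbps = 0.256 Mbps.
Video: 53.333 − 0.256 = 53.077 Mbps.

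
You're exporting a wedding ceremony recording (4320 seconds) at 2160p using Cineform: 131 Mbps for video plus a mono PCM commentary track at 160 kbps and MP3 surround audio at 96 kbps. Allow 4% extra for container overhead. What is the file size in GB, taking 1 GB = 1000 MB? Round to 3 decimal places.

73.713 GB

Audio total: 160 + 96 = 256 kbps = 0.256 Mbps.
Total bitrate: 131 + 0.256 = 131.256 Mbps.
Stream data: 131.256 Mbps × 4320 s = 567025.9 Mb.
With 4% container overhead: ×1.04.
589,707 Mb ÷ 8 = 73,713 MB → 73.71 GB.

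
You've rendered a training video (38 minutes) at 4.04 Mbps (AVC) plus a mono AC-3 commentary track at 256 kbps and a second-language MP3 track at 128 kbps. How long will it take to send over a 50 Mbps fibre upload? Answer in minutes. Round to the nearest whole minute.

3 minutes

38 min = 2280 s
Audio total: 256 + 128 = 384 kbps = 0.384 Mbps.
Total bitrate: 4.424 Mbps.
File: 4.424 Mbps × 2280 s = 10086.7 Mb.
At 50 Mbps: 10086.7 / 50 = 201.7 s ≈ 3.36 minutes.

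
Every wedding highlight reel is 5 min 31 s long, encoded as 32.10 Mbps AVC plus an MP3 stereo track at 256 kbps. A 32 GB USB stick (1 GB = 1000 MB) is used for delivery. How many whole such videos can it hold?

5 min 31 s = 331 s
Audio: 256 kbps = 0.256 Mbps.
Total bitrate: 32.356 Mbps.
Per item: 32.356 Mbps × 331 s = 10,710 Mb = 1,339 MB.
Capacity: 32 GB = 256,000 Mb; 23.90 items → 23 complete.

23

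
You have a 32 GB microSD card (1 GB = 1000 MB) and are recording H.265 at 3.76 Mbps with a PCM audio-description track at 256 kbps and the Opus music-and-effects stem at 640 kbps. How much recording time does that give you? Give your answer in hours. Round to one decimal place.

15.3 hours

Audio total: 256 + 640 = 896 kbps = 0.896 Mbps.
Total bitrate: 3.76 + 0.896 = 4.656 Mbps.
Capacity: 32 GB = 256,000 Mb.
Recording time: 256,000 / 4.656 = 54,983 s ≈ 15.3 hours.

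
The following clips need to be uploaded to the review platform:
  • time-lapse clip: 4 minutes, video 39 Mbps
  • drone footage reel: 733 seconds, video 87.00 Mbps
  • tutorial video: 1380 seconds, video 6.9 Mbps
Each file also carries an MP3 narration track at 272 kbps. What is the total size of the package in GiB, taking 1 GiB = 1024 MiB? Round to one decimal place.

Audio: 272 kbps = 0.272 Mbps.
time-lapse clip: 39.272 Mbps × 240 s = 9425.3 Mb
drone footage reel: 87.272 Mbps × 733 s = 63970.4 Mb
tutorial video: 7.172 Mbps × 1380 s = 9897.4 Mb
Total: 83293.0 Mb = 10411.6 MB.
= 9.697 GiB.

9.7 GiB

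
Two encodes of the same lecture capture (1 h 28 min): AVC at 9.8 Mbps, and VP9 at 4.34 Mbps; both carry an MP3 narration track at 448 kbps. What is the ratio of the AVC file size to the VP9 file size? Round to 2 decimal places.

2.14

1 h 28 min = 88 min = 5280 s
Audio: 448 kbps = 0.448 Mbps.
AVC: 10.248 Mbps × 5280 s = 54109.4 Mb = 6.299 GiB.
VP9: 4.788 Mbps × 5280 s = 25280.6 Mb = 2.943 GiB.
Ratio: 6.299 / 2.943 = 2.140.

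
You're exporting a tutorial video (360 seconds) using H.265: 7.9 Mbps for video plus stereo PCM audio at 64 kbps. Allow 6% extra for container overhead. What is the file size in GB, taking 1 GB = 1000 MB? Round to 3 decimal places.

0.380 GB

Audio: 64 kbps = 0.064 Mbps.
Total bitrate: 7.9 + 0.064 = 7.964 Mbps.
Stream data: 7.964 Mbps × 360 s = 2867.0 Mb.
With 6% container overhead: ×1.06.
3,039 Mb ÷ 8 = 379.9 MB → 0.3799 GB.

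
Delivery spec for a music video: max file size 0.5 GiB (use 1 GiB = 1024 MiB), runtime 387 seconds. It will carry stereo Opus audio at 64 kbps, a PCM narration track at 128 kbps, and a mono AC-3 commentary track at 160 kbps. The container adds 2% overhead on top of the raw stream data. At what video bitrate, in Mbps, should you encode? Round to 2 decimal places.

10.53 Mbps

Budget: 0.5 GiB = 4295.0 Mb.
Stream payload after overhead: 4295.0 / 1.02 = 4210.8 Mb.
Total bitrate budget: 4210.8 Mb / 387 s = 10.880 Mbps.
Audio total: 64 + 128 + 160 = 352 kbps = 0.352 Mbps.
Video: 10.880 − 0.352 = 10.528 Mbps.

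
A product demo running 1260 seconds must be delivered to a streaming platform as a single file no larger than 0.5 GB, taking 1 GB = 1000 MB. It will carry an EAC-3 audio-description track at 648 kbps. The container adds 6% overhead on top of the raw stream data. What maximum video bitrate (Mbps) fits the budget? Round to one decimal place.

2.3 Mbps

Budget: 0.5 GB = 4000.0 Mb.
Stream payload after overhead: 4000.0 / 1.06 = 3773.6 Mb.
Total bitrate budget: 3773.6 Mb / 1260 s = 2.995 Mbps.
Audio: 648 kbps = 0.648 Mbps.
Video: 2.995 − 0.648 = 2.347 Mbps.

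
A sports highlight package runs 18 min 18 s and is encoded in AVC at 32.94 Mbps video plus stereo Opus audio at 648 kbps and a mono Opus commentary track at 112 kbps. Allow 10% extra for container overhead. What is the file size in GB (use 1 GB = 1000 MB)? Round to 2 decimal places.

18 min 18 s = 1098 s
Audio total: 648 + 112 = 760 kbps = 0.760 Mbps.
Total bitrate: 32.94 + 0.760 = 33.700 Mbps.
Stream data: 33.700 Mbps × 1098 s = 37002.6 Mb.
With 10% container overhead: ×1.10.
40,703 Mb ÷ 8 = 5,088 MB → 5.088 GB.

5.09 GB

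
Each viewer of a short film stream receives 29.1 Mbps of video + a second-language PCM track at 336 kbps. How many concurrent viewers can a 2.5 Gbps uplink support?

84

Audio: 336 kbps = 0.336 Mbps.
Per-viewer media rate: 29.436 Mbps.
2.5 Gbps = 2,500 Mbps; 2,500 / 29.436 = 84.93 → 84 viewers.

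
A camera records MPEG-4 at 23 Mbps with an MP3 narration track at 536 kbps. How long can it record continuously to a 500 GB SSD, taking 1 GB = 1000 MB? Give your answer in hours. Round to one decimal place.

Audio: 536 kbps = 0.536 Mbps.
Total bitrate: 23 + 0.536 = 23.536 Mbps.
Capacity: 500 GB = 4,000,000 Mb.
Recording time: 4,000,000 / 23.536 = 169,952 s ≈ 47.2 hours.

47.2 hours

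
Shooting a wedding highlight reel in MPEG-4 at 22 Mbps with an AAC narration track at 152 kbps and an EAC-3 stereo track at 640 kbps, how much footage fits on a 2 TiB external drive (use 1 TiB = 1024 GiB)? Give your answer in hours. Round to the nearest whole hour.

Audio total: 152 + 640 = 792 kbps = 0.792 Mbps.
Total bitrate: 22 + 0.792 = 22.792 Mbps.
Capacity: 2 TiB = 17,592,186 Mb.
Recording time: 17,592,186 / 22.792 = 771,858 s ≈ 214 hours.

214 hours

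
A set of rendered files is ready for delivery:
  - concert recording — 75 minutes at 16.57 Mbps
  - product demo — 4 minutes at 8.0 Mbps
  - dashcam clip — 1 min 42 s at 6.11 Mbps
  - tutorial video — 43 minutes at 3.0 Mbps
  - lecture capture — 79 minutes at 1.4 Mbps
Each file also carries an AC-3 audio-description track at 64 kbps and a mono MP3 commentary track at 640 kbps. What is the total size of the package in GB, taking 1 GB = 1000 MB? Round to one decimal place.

Audio total: 64 + 640 = 704 kbps = 0.704 Mbps.
concert recording: 17.274 Mbps × 4500 s = 77733.0 Mb
product demo: 8.704 Mbps × 240 s = 2089.0 Mb
dashcam clip: 6.814 Mbps × 102 s = 695.0 Mb
tutorial video: 3.704 Mbps × 2580 s = 9556.3 Mb
lecture capture: 2.104 Mbps × 4740 s = 9973.0 Mb
Total: 100046.3 Mb = 12505.8 MB.
= 12.51 GB.

12.5 GB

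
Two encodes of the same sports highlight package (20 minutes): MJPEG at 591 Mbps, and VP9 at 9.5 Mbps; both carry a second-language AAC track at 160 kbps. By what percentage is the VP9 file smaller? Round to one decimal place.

98.4%

20 min = 1200 s
Audio: 160 kbps = 0.160 Mbps.
MJPEG: 591.160 Mbps × 1200 s = 709392.0 Mb = 88.674 GB.
VP9: 9.660 Mbps × 1200 s = 11592.0 Mb = 1.449 GB.
Reduction: (1 − 1.449/88.674) × 100 = 98.37%.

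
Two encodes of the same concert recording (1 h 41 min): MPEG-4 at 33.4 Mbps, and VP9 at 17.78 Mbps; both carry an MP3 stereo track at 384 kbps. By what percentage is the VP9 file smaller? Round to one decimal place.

1 h 41 min = 101 min = 6060 s
Audio: 384 kbps = 0.384 Mbps.
MPEG-4: 33.784 Mbps × 6060 s = 204731.0 Mb = 25.591 GB.
VP9: 18.164 Mbps × 6060 s = 110073.8 Mb = 13.759 GB.
Reduction: (1 − 13.759/25.591) × 100 = 46.23%.

46.2%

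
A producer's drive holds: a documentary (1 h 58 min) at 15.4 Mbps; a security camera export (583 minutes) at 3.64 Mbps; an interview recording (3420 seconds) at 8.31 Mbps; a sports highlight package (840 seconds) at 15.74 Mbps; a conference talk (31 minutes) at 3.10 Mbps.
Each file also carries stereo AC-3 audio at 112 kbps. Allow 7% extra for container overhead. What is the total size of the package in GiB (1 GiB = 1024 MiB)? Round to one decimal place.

36.0 GiB

Audio: 112 kbps = 0.112 Mbps.
documentary: 15.512 Mbps × 7080 s × 1.07 = 117512.7 Mb
security camera export: 3.752 Mbps × 34980 s × 1.07 = 140432.1 Mb
interview recording: 8.422 Mbps × 3420 s × 1.07 = 30819.5 Mb
sports highlight package: 15.852 Mbps × 840 s × 1.07 = 14247.8 Mb
conference talk: 3.212 Mbps × 1860 s × 1.07 = 6392.5 Mb
Total: 309404.6 Mb = 38675.6 MB.
= 36.02 GiB.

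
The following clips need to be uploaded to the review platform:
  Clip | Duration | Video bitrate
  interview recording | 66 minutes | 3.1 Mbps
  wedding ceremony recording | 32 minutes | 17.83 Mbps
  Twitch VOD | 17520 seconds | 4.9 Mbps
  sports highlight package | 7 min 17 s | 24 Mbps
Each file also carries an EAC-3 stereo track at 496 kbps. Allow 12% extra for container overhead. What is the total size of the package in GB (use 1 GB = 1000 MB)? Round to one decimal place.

21.7 GB

Audio: 496 kbps = 0.496 Mbps.
interview recording: 3.596 Mbps × 3960 s × 1.12 = 15949.0 Mb
wedding ceremony recording: 18.326 Mbps × 1920 s × 1.12 = 39408.2 Mb
Twitch VOD: 5.396 Mbps × 17520 s × 1.12 = 105882.5 Mb
sports highlight package: 24.496 Mbps × 437 s × 1.12 = 11989.3 Mb
Total: 173229.0 Mb = 21653.6 MB.
= 21.65 GB.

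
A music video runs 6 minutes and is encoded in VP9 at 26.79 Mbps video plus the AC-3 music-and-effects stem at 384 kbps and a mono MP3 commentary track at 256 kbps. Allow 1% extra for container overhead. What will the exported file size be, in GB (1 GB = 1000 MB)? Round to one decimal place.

6 min = 360 s
Audio total: 384 + 256 = 640 kbps = 0.640 Mbps.
Total bitrate: 26.79 + 0.640 = 27.430 Mbps.
Stream data: 27.430 Mbps × 360 s = 9874.8 Mb.
With 1% container overhead: ×1.01.
9,974 Mb ÷ 8 = 1,247 MB → 1.247 GB.

1.2 GB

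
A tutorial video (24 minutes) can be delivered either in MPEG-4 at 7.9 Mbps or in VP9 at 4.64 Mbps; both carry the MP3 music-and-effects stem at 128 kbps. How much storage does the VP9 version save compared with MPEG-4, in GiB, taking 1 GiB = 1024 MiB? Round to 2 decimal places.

0.55 GiB

24 min = 1440 s
Audio: 128 kbps = 0.128 Mbps.
MPEG-4: 8.028 Mbps × 1440 s = 11560.3 Mb = 1.346 GiB.
VP9: 4.768 Mbps × 1440 s = 6865.9 Mb = 0.799 GiB.
Saving: 1.346 − 0.799 = 0.547 GiB.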